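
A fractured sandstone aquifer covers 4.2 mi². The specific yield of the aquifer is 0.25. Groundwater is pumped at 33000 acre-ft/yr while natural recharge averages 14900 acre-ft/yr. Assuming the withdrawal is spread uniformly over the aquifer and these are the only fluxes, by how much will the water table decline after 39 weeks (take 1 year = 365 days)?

Δh ≈ 6.14 m

A = 4.2 mi² = 1.088 × 10^7 m²
Net abstraction = 33000 − 14900 = 18100 acre-ft/yr
Q_net = 18100 acre-ft/yr = 61170 m³/d
t = 39 weeks = 273 d
ΔV = Q × t = 61170 m³/d × 273 d = 1.67 × 10^7 m³
Δh = ΔV / (Sy × A) = 1.67 × 10^7 / (0.25 × 1.088 × 10^7) = 6.14 m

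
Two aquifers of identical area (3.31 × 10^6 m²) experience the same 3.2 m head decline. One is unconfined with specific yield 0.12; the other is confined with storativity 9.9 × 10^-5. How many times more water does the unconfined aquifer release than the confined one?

ΔV_u / ΔV_c ≈ 1210

Unconfined: ΔV_u = Sy × A × Δh = 0.12 × 3.31 × 10^6 × 3.2 = 1.271 × 10^6 m³
Confined: ΔV_c = S × A × Δh = 9.9 × 10^-5 × 3.31 × 10^6 × 3.2 = 1049 m³
Ratio = ΔV_u / ΔV_c = Sy / S = 0.12 / 9.9 × 10^-5 = 1212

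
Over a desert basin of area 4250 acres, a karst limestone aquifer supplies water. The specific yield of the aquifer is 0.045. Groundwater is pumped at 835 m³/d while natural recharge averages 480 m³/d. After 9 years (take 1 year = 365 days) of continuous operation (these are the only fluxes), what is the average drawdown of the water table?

Δh ≈ 1.51 m

A = 4250 acres = 1.72 × 10^7 m²
Net abstraction = 835 − 480 = 355 m³/d
t = 9 years = 3285 d
ΔV = Q × t = 355 m³/d × 3285 d = 1.166 × 10^6 m³
Δh = ΔV / (Sy × A) = 1.166 × 10^6 / (0.045 × 1.72 × 10^7) = 1.507 m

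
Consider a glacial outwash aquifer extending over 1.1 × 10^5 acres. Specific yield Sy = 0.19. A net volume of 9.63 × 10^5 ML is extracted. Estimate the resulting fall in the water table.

A = 1.1 × 10^5 acres = 4.452 × 10^8 m²
ΔV = 9.63 × 10^5 ML = 9.63 × 10^8 m³
Δh = ΔV / (Sy × A) = 9.63 × 10^8 m³ / (0.19 × 4.452 × 10^8 m²) = 11.39 m

Δh ≈ 11.4 m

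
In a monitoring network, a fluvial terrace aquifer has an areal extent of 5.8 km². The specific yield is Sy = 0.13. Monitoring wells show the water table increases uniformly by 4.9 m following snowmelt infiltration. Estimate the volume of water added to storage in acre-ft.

A = 5.8 km² = 5.8 × 10^6 m²
ΔV = Sy × A × Δh = 0.13 × 5.8 × 10^6 m² × 4.9 m = 3.695 × 10^6 m³
ΔV = 3.695 × 10^6 m³ = 2995 acre-ft

ΔV ≈ 3000 acre-ft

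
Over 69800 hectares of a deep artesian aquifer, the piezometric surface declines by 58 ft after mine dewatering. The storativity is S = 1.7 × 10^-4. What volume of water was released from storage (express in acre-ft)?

A = 69800 hectares = 6.98 × 10^8 m²
Δh = 58 ft = 17.68 m
ΔV = S × A × Δh = 1.7 × 10^-4 × 6.98 × 10^8 m² × 17.68 m = 2.098 × 10^6 m³
ΔV = 2.098 × 10^6 m³ = 1701 acre-ft

ΔV ≈ 1700 acre-ft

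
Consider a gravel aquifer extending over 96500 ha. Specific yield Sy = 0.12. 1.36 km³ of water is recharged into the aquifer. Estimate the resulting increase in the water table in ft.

Δh ≈ 38.5 ft

A = 96500 ha = 9.65 × 10^8 m²
ΔV = 1.36 km³ = 1.36 × 10^9 m³
Δh = ΔV / (Sy × A) = 1.36 × 10^9 m³ / (0.12 × 9.65 × 10^8 m²) = 11.74 m
Δh = 11.74 m = 38.53 ft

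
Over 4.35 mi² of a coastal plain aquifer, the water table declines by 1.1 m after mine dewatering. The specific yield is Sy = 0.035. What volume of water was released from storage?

ΔV ≈ 4.34 × 10^5 m³

A = 4.35 mi² = 1.127 × 10^7 m²
ΔV = Sy × A × Δh = 0.035 × 1.127 × 10^7 m² × 1.1 m = 4.338 × 10^5 m³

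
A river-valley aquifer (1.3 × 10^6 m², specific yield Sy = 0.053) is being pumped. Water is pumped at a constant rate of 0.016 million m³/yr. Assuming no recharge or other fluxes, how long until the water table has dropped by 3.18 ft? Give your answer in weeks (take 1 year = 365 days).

Δh = 3.18 ft = 0.9693 m
ΔV = Sy × A × Δh = 0.053 × 1.3 × 10^6 × 0.9693 = 66780 m³
Q = 0.016 million m³/yr = 43.84 m³/d
t = ΔV / Q = 66780 m³ / 43.84 m³/d = 1523 d
t = 1523 d ≈ 217.6 weeks

t ≈ 218 weeks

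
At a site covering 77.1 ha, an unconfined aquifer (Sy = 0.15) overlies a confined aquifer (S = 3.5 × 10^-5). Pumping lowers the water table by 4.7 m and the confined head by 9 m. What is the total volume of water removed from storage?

ΔV ≈ 5.44 × 10^5 m³

A = 77.1 ha = 7.71 × 10^5 m²
Unconfined: ΔV_u = Sy × A × Δh_u = 0.15 × 7.71 × 10^5 × 4.7 = 5.436 × 10^5 m³
Confined: ΔV_c = S × A × Δh_c = 3.5 × 10^-5 × 7.71 × 10^5 × 9 = 242.9 m³
Total ΔV = 5.436 × 10^5 + 242.9 = 5.438 × 10^5 m³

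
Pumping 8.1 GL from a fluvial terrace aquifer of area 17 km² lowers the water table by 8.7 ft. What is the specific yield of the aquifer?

Sy ≈ 0.18

A = 17 km² = 1.7 × 10^7 m²
Δh = 8.7 ft = 2.652 m
ΔV = 8.1 GL = 8.1 × 10^6 m³
Sy = ΔV / (A × Δh) = 8.1 × 10^6 m³ / (1.7 × 10^7 m² × 2.652 m) = 0.1797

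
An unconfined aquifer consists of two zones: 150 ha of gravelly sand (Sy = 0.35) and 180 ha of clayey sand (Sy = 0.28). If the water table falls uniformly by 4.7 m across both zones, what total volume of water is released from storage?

A₁ = 150 ha = 1.5 × 10^6 m²; A₂ = 180 ha = 1.8 × 10^6 m²
ΔV₁ = 0.35 × 1.5 × 10^6 × 4.7 = 2.467 × 10^6 m³
ΔV₂ = 0.28 × 1.8 × 10^6 × 4.7 = 2.369 × 10^6 m³
ΔV = ΔV₁ + ΔV₂ = 4.836 × 10^6 m³

ΔV ≈ 4.84 × 10^6 m³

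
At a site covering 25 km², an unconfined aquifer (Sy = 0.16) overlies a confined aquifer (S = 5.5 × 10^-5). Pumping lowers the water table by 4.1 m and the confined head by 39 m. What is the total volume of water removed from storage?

ΔV ≈ 1.65 × 10^7 m³

A = 25 km² = 2.5 × 10^7 m²
Unconfined: ΔV_u = Sy × A × Δh_u = 0.16 × 2.5 × 10^7 × 4.1 = 1.64 × 10^7 m³
Confined: ΔV_c = S × A × Δh_c = 5.5 × 10^-5 × 2.5 × 10^7 × 39 = 53620 m³
Total ΔV = 1.64 × 10^7 + 53620 = 1.645 × 10^7 m³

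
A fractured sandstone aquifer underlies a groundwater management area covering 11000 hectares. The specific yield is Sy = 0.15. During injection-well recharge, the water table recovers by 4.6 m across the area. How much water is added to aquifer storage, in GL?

A = 11000 hectares = 1.1 × 10^8 m²
ΔV = Sy × A × Δh = 0.15 × 1.1 × 10^8 m² × 4.6 m = 7.59 × 10^7 m³
ΔV = 7.59 × 10^7 m³ = 75.9 GL

ΔV ≈ 75.9 GL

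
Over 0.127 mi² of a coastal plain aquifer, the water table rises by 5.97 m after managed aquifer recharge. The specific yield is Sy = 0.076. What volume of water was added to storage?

ΔV ≈ 1.49 × 10^5 m³

A = 0.127 mi² = 3.289 × 10^5 m²
ΔV = Sy × A × Δh = 0.076 × 3.289 × 10^5 m² × 5.97 m = 1.492 × 10^5 m³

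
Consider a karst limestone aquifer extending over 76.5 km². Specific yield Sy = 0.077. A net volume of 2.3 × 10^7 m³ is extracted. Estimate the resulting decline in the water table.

Δh ≈ 3.9 m

A = 76.5 km² = 7.65 × 10^7 m²
Δh = ΔV / (Sy × A) = 2.3 × 10^7 m³ / (0.077 × 7.65 × 10^7 m²) = 3.905 m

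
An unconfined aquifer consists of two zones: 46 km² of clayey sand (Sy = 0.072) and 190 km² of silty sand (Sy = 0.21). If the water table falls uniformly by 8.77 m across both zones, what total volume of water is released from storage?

A₁ = 46 km² = 4.6 × 10^7 m²; A₂ = 190 km² = 1.9 × 10^8 m²
ΔV₁ = 0.072 × 4.6 × 10^7 × 8.77 = 2.905 × 10^7 m³
ΔV₂ = 0.21 × 1.9 × 10^8 × 8.77 = 3.499 × 10^8 m³
ΔV = ΔV₁ + ΔV₂ = 3.79 × 10^8 m³

ΔV ≈ 3.79 × 10^8 m³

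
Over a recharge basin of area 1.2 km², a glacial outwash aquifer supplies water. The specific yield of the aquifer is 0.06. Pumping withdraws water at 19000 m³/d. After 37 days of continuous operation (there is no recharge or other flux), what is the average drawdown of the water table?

Δh ≈ 9.76 m

A = 1.2 km² = 1.2 × 10^6 m²
ΔV = Q × t = 19000 m³/d × 37 d = 7.03 × 10^5 m³
Δh = ΔV / (Sy × A) = 7.03 × 10^5 / (0.06 × 1.2 × 10^6) = 9.764 m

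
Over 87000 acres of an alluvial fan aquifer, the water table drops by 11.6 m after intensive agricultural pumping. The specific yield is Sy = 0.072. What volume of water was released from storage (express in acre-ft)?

ΔV ≈ 2.38 × 10^5 acre-ft

A = 87000 acres = 3.521 × 10^8 m²
ΔV = Sy × A × Δh = 0.072 × 3.521 × 10^8 m² × 11.6 m = 2.941 × 10^8 m³
ΔV = 2.941 × 10^8 m³ = 2.384 × 10^5 acre-ft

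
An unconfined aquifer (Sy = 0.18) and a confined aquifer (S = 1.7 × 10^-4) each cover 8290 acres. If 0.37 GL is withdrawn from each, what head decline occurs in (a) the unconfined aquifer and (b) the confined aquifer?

A = 8290 acres = 3.355 × 10^7 m²
ΔV = 0.37 GL = 3.7 × 10^5 m³
Unconfined: Δh_u = ΔV/(Sy·A) = 3.7 × 10^5/(0.18 × 3.355 × 10^7) = 0.06127 m
Confined: Δh_c = ΔV/(S·A) = 3.7 × 10^5/(1.7 × 10^-4 × 3.355 × 10^7) = 64.88 m

Δh_u ≈ 0.0613 m; Δh_c ≈ 64.9 m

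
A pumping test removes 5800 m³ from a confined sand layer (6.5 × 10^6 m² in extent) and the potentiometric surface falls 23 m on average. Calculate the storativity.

S ≈ 3.9 × 10^-5

S = ΔV / (A × Δh) = 5800 m³ / (6.5 × 10^6 m² × 23 m) = 3.88 × 10^-5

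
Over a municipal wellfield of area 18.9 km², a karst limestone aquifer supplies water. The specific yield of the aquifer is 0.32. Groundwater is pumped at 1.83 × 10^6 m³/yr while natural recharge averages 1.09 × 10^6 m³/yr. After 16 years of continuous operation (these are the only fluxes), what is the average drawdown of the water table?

Δh ≈ 1.96 m

A = 18.9 km² = 1.89 × 10^7 m²
Net abstraction = 1.83 × 10^6 − 1.09 × 10^6 = 7.4 × 10^5 m³/yr
Q_net = 7.4 × 10^5 m³/yr = 2027 m³/d
t = 16 years = 5840 d
ΔV = Q × t = 2027 m³/d × 5840 d = 1.184 × 10^7 m³
Δh = ΔV / (Sy × A) = 1.184 × 10^7 / (0.32 × 1.89 × 10^7) = 1.958 m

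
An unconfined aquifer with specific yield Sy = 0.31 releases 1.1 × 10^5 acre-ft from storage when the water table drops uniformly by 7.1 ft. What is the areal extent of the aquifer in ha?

Δh = 7.1 ft = 2.164 m
ΔV = 1.1 × 10^5 acre-ft = 1.357 × 10^8 m³
A = ΔV / (Sy × Δh) = 1.357 × 10^8 / (0.31 × 2.164) = 2.023 × 10^8 m²
A = 2.023 × 10^8 m² = 20230 ha

A ≈ 20200 ha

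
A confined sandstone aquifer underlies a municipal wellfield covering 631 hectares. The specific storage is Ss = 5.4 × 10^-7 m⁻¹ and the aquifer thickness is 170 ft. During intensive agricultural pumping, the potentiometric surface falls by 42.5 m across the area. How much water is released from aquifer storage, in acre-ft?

ΔV ≈ 6.08 acre-ft

b = 170 ft = 51.82 m
S = Ss × b = 5.4 × 10^-7 m⁻¹ × 51.82 m = 2.798 × 10^-5
A = 631 hectares = 6.31 × 10^6 m²
ΔV = S × A × Δh = 2.798 × 10^-5 × 6.31 × 10^6 m² × 42.5 m = 7504 m³
ΔV = 7504 m³ = 6.083 acre-ft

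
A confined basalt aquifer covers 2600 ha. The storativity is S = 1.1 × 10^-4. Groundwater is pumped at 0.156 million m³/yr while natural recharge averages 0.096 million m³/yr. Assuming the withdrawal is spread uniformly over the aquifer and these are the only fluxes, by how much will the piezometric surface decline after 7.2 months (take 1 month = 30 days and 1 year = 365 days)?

A = 2600 ha = 2.6 × 10^7 m²
Net abstraction = 0.156 − 0.096 = 0.06 million m³/yr
Q_net = 0.06 million m³/yr = 164.4 m³/d
t = 7.2 months = 216 d
ΔV = Q × t = 164.4 m³/d × 216 d = 35510 m³
Δh = ΔV / (S × A) = 35510 / (1.1 × 10^-4 × 2.6 × 10^7) = 12.41 m

Δh ≈ 12.4 m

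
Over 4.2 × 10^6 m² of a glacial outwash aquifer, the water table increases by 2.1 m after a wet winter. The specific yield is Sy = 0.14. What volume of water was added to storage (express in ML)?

ΔV = Sy × A × Δh = 0.14 × 4.2 × 10^6 m² × 2.1 m = 1.235 × 10^6 m³
ΔV = 1.235 × 10^6 m³ = 1235 ML

ΔV ≈ 1230 ML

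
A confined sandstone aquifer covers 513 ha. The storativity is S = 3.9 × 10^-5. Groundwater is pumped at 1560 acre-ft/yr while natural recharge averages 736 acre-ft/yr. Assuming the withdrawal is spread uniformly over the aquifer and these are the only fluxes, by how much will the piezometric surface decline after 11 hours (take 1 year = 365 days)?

A = 513 ha = 5.13 × 10^6 m²
Net abstraction = 1560 − 736 = 824 acre-ft/yr
Q_net = 824 acre-ft/yr = 2785 m³/d
t = 11 hours = 0.4583 d
ΔV = Q × t = 2785 m³/d × 0.4583 d = 1276 m³
Δh = ΔV / (S × A) = 1276 / (3.9 × 10^-5 × 5.13 × 10^6) = 6.379 m

Δh ≈ 6.38 m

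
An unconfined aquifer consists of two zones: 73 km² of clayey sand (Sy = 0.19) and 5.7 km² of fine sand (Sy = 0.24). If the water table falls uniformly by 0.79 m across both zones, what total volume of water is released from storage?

ΔV ≈ 1.2 × 10^7 m³

A₁ = 73 km² = 7.3 × 10^7 m²; A₂ = 5.7 km² = 5.7 × 10^6 m²
ΔV₁ = 0.19 × 7.3 × 10^7 × 0.79 = 1.096 × 10^7 m³
ΔV₂ = 0.24 × 5.7 × 10^6 × 0.79 = 1.081 × 10^6 m³
ΔV = ΔV₁ + ΔV₂ = 1.204 × 10^7 m³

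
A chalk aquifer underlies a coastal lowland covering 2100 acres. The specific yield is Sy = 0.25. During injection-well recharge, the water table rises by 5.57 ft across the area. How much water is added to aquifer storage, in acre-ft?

A = 2100 acres = 8.498 × 10^6 m²
Δh = 5.57 ft = 1.698 m
ΔV = Sy × A × Δh = 0.25 × 8.498 × 10^6 m² × 1.698 m = 3.607 × 10^6 m³
ΔV = 3.607 × 10^6 m³ = 2924 acre-ft

ΔV ≈ 2920 acre-ft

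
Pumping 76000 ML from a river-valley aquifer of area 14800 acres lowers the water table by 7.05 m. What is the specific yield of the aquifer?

A = 14800 acres = 5.989 × 10^7 m²
ΔV = 76000 ML = 7.6 × 10^7 m³
Sy = ΔV / (A × Δh) = 7.6 × 10^7 m³ / (5.989 × 10^7 m² × 7.05 m) = 0.18

Sy ≈ 0.18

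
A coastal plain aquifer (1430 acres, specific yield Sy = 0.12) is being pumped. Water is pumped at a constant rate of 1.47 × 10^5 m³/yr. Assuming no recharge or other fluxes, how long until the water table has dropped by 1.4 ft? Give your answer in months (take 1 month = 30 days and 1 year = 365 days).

t ≈ 24.5 months

A = 1430 acres = 5.787 × 10^6 m²
Δh = 1.4 ft = 0.4267 m
ΔV = Sy × A × Δh = 0.12 × 5.787 × 10^6 × 0.4267 = 2.963 × 10^5 m³
Q = 1.47 × 10^5 m³/yr = 402.7 m³/d
t = ΔV / Q = 2.963 × 10^5 m³ / 402.7 m³/d = 735.8 d
t = 735.8 d ≈ 24.53 months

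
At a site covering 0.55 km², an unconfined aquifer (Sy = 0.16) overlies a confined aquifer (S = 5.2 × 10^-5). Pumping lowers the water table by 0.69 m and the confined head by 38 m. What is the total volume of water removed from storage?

A = 0.55 km² = 5.5 × 10^5 m²
Unconfined: ΔV_u = Sy × A × Δh_u = 0.16 × 5.5 × 10^5 × 0.69 = 60720 m³
Confined: ΔV_c = S × A × Δh_c = 5.2 × 10^-5 × 5.5 × 10^5 × 38 = 1087 m³
Total ΔV = 60720 + 1087 = 61810 m³

ΔV ≈ 61800 m³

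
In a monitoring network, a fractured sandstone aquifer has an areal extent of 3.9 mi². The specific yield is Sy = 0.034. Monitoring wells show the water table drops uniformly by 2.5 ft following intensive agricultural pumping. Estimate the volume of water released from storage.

ΔV ≈ 2.62 × 10^5 m³

A = 3.9 mi² = 1.01 × 10^7 m²
Δh = 2.5 ft = 0.762 m
ΔV = Sy × A × Δh = 0.034 × 1.01 × 10^7 m² × 0.762 m = 2.617 × 10^5 m³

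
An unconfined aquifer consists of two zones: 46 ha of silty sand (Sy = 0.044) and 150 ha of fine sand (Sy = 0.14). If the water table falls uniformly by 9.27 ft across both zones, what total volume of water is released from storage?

A₁ = 46 ha = 4.6 × 10^5 m²; A₂ = 150 ha = 1.5 × 10^6 m²
Δh = 9.27 ft = 2.825 m
ΔV₁ = 0.044 × 4.6 × 10^5 × 2.825 = 57190 m³
ΔV₂ = 0.14 × 1.5 × 10^6 × 2.825 = 5.934 × 10^5 m³
ΔV = ΔV₁ + ΔV₂ = 6.505 × 10^5 m³

ΔV ≈ 6.51 × 10^5 m³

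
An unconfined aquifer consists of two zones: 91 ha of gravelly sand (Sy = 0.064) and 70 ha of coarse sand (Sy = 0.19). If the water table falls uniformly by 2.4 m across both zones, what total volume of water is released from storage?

ΔV ≈ 4.59 × 10^5 m³

A₁ = 91 ha = 9.1 × 10^5 m²; A₂ = 70 ha = 7 × 10^5 m²
ΔV₁ = 0.064 × 9.1 × 10^5 × 2.4 = 1.398 × 10^5 m³
ΔV₂ = 0.19 × 7 × 10^5 × 2.4 = 3.192 × 10^5 m³
ΔV = ΔV₁ + ΔV₂ = 4.59 × 10^5 m³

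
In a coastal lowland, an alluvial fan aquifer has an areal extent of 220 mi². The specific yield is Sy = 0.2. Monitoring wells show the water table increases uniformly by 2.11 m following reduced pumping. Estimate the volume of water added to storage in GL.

ΔV ≈ 240 GL

A = 220 mi² = 5.698 × 10^8 m²
ΔV = Sy × A × Δh = 0.2 × 5.698 × 10^8 m² × 2.11 m = 2.405 × 10^8 m³
ΔV = 2.405 × 10^8 m³ = 240.5 GL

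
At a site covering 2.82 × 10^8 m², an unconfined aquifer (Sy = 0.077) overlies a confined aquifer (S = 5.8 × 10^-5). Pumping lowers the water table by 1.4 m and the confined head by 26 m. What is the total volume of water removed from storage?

Unconfined: ΔV_u = Sy × A × Δh_u = 0.077 × 2.82 × 10^8 × 1.4 = 3.04 × 10^7 m³
Confined: ΔV_c = S × A × Δh_c = 5.8 × 10^-5 × 2.82 × 10^8 × 26 = 4.253 × 10^5 m³
Total ΔV = 3.04 × 10^7 + 4.253 × 10^5 = 3.082 × 10^7 m³

ΔV ≈ 3.08 × 10^7 m³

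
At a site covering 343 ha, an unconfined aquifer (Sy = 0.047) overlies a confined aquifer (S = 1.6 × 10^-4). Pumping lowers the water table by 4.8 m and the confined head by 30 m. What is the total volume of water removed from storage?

A = 343 ha = 3.43 × 10^6 m²
Unconfined: ΔV_u = Sy × A × Δh_u = 0.047 × 3.43 × 10^6 × 4.8 = 7.738 × 10^5 m³
Confined: ΔV_c = S × A × Δh_c = 1.6 × 10^-4 × 3.43 × 10^6 × 30 = 16460 m³
Total ΔV = 7.738 × 10^5 + 16460 = 7.903 × 10^5 m³

ΔV ≈ 7.9 × 10^5 m³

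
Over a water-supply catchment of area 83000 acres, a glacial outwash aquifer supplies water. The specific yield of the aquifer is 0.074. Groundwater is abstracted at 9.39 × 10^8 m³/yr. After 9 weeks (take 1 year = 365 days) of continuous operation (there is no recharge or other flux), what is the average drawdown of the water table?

Δh ≈ 6.52 m

A = 83000 acres = 3.359 × 10^8 m²
Q = 9.39 × 10^8 m³/yr = 2.573 × 10^6 m³/d
t = 9 weeks = 63 d
ΔV = Q × t = 2.573 × 10^6 m³/d × 63 d = 1.621 × 10^8 m³
Δh = ΔV / (Sy × A) = 1.621 × 10^8 / (0.074 × 3.359 × 10^8) = 6.521 m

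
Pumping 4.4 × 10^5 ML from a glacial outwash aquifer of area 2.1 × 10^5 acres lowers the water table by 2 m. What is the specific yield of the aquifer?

A = 2.1 × 10^5 acres = 8.498 × 10^8 m²
ΔV = 4.4 × 10^5 ML = 4.4 × 10^8 m³
Sy = ΔV / (A × Δh) = 4.4 × 10^8 m³ / (8.498 × 10^8 m² × 2 m) = 0.2589

Sy ≈ 0.26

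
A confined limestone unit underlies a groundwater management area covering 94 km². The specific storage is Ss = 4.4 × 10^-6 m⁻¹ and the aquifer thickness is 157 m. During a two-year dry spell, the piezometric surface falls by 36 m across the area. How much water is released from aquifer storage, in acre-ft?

S = Ss × b = 4.4 × 10^-6 m⁻¹ × 157 m = 6.908 × 10^-4
A = 94 km² = 9.4 × 10^7 m²
ΔV = S × A × Δh = 6.908 × 10^-4 × 9.4 × 10^7 m² × 36 m = 2.338 × 10^6 m³
ΔV = 2.338 × 10^6 m³ = 1895 acre-ft

ΔV ≈ 1900 acre-ft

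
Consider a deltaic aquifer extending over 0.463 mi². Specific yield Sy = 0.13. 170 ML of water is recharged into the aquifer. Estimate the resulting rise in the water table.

Δh ≈ 1.09 m

A = 0.463 mi² = 1.199 × 10^6 m²
ΔV = 170 ML = 1.7 × 10^5 m³
Δh = ΔV / (Sy × A) = 1.7 × 10^5 m³ / (0.13 × 1.199 × 10^6 m²) = 1.091 m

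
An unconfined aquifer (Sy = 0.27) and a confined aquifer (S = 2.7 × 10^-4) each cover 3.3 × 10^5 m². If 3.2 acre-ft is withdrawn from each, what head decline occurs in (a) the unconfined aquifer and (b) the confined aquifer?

Δh_u ≈ 0.0443 m; Δh_c ≈ 44.3 m

ΔV = 3.2 acre-ft = 3947 m³
Unconfined: Δh_u = ΔV/(Sy·A) = 3947/(0.27 × 3.3 × 10^5) = 0.0443 m
Confined: Δh_c = ΔV/(S·A) = 3947/(2.7 × 10^-4 × 3.3 × 10^5) = 44.3 m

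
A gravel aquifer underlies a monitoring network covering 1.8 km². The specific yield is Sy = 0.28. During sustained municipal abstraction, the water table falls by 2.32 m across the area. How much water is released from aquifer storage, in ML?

ΔV ≈ 1170 ML

A = 1.8 km² = 1.8 × 10^6 m²
ΔV = Sy × A × Δh = 0.28 × 1.8 × 10^6 m² × 2.32 m = 1.169 × 10^6 m³
ΔV = 1.169 × 10^6 m³ = 1169 ML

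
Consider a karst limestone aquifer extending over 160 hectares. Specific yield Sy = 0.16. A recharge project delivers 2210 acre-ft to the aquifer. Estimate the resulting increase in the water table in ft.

A = 160 hectares = 1.6 × 10^6 m²
ΔV = 2210 acre-ft = 2.726 × 10^6 m³
Δh = ΔV / (Sy × A) = 2.726 × 10^6 m³ / (0.16 × 1.6 × 10^6 m²) = 10.65 m
Δh = 10.65 m = 34.94 ft

Δh ≈ 34.9 ft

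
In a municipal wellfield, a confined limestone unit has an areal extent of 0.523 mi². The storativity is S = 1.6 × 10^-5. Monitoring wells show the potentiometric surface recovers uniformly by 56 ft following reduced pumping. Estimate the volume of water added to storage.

A = 0.523 mi² = 1.355 × 10^6 m²
Δh = 56 ft = 17.07 m
ΔV = S × A × Δh = 1.6 × 10^-5 × 1.355 × 10^6 m² × 17.07 m = 369.9 m³

ΔV ≈ 370 m³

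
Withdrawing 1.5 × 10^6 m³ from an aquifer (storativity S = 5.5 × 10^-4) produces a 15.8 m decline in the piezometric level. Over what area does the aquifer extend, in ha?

A = ΔV / (S × Δh) = 1.5 × 10^6 / (5.5 × 10^-4 × 15.8) = 1.726 × 10^8 m²
A = 1.726 × 10^8 m² = 17260 ha

A ≈ 17300 ha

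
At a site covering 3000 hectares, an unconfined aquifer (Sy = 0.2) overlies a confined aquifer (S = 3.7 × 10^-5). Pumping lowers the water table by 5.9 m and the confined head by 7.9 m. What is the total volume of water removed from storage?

A = 3000 hectares = 3 × 10^7 m²
Unconfined: ΔV_u = Sy × A × Δh_u = 0.2 × 3 × 10^7 × 5.9 = 3.54 × 10^7 m³
Confined: ΔV_c = S × A × Δh_c = 3.7 × 10^-5 × 3 × 10^7 × 7.9 = 8769 m³
Total ΔV = 3.54 × 10^7 + 8769 = 3.541 × 10^7 m³

ΔV ≈ 3.54 × 10^7 m³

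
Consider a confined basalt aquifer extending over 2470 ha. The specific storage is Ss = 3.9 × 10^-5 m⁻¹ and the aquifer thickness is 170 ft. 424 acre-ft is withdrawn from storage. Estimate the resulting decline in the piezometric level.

b = 170 ft = 51.82 m
S = Ss × b = 3.9 × 10^-5 m⁻¹ × 51.82 m = 2.021 × 10^-3
A = 2470 ha = 2.47 × 10^7 m²
ΔV = 424 acre-ft = 5.23 × 10^5 m³
Δh = ΔV / (S × A) = 5.23 × 10^5 m³ / (0.002021 × 2.47 × 10^7 m²) = 10.48 m

Δh ≈ 10.5 m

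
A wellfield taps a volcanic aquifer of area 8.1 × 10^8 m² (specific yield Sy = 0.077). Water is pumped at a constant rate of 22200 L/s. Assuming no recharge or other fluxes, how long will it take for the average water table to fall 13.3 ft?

t ≈ 132 days

Δh = 13.3 ft = 4.054 m
ΔV = Sy × A × Δh = 0.077 × 8.1 × 10^8 × 4.054 = 2.528 × 10^8 m³
Q = 22200 L/s = 1.918 × 10^6 m³/d
t = ΔV / Q = 2.528 × 10^8 m³ / 1.918 × 10^6 m³/d = 131.8 d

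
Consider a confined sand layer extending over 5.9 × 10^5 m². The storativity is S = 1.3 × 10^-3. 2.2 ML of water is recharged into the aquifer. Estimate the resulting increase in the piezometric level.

ΔV = 2.2 ML = 2200 m³
Δh = ΔV / (S × A) = 2200 m³ / (0.0013 × 5.9 × 10^5 m²) = 2.868 m

Δh ≈ 2.87 m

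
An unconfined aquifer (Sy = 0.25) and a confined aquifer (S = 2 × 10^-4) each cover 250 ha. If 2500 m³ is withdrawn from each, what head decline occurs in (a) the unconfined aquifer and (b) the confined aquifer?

Δh_u ≈ 0.004 m; Δh_c ≈ 5 m

A = 250 ha = 2.5 × 10^6 m²
Unconfined: Δh_u = ΔV/(Sy·A) = 2500/(0.25 × 2.5 × 10^6) = 0.004 m
Confined: Δh_c = ΔV/(S·A) = 2500/(2 × 10^-4 × 2.5 × 10^6) = 5 m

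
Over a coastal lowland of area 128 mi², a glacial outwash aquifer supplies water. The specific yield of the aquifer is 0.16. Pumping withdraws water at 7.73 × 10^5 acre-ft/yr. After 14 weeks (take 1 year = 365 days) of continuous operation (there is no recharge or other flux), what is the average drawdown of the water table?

Δh ≈ 4.83 m

A = 128 mi² = 3.315 × 10^8 m²
Q = 7.73 × 10^5 acre-ft/yr = 2.612 × 10^6 m³/d
t = 14 weeks = 98 d
ΔV = Q × t = 2.612 × 10^6 m³/d × 98 d = 2.56 × 10^8 m³
Δh = ΔV / (Sy × A) = 2.56 × 10^8 / (0.16 × 3.315 × 10^8) = 4.826 m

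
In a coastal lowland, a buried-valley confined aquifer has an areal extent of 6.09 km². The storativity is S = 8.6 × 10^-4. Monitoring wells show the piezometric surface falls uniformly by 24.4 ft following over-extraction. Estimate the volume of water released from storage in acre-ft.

A = 6.09 km² = 6.09 × 10^6 m²
Δh = 24.4 ft = 7.437 m
ΔV = S × A × Δh = 8.6 × 10^-4 × 6.09 × 10^6 m² × 7.437 m = 38950 m³
ΔV = 38950 m³ = 31.58 acre-ft

ΔV ≈ 31.6 acre-ft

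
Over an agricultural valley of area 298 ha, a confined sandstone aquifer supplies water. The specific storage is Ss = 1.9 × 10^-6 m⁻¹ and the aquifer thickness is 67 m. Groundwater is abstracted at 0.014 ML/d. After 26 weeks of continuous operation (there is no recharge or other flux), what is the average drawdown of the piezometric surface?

Δh ≈ 6.72 m

S = Ss × b = 1.9 × 10^-6 m⁻¹ × 67 m = 1.273 × 10^-4
A = 298 ha = 2.98 × 10^6 m²
Q = 0.014 ML/d = 14 m³/d
t = 26 weeks = 182 d
ΔV = Q × t = 14 m³/d × 182 d = 2548 m³
Δh = ΔV / (S × A) = 2548 / (1.273 × 10^-4 × 2.98 × 10^6) = 6.717 m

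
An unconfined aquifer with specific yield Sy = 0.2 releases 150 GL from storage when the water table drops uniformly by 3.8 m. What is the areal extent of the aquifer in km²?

A ≈ 197 km²

ΔV = 150 GL = 1.5 × 10^8 m³
A = ΔV / (Sy × Δh) = 1.5 × 10^8 / (0.2 × 3.8) = 1.974 × 10^8 m²
A = 1.974 × 10^8 m² = 197.4 km²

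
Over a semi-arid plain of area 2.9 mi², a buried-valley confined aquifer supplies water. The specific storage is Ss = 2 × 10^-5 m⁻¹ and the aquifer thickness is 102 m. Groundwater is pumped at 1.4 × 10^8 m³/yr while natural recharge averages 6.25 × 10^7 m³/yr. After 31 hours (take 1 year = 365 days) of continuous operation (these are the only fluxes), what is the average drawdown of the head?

Δh ≈ 17.9 m

S = Ss × b = 2 × 10^-5 m⁻¹ × 102 m = 2.04 × 10^-3
A = 2.9 mi² = 7.511 × 10^6 m²
Net abstraction = 1.4 × 10^8 − 6.25 × 10^7 = 7.75 × 10^7 m³/yr
Q_net = 7.75 × 10^7 m³/yr = 2.123 × 10^5 m³/d
t = 31 hours = 1.292 d
ΔV = Q × t = 2.123 × 10^5 m³/d × 1.292 d = 2.743 × 10^5 m³
Δh = ΔV / (S × A) = 2.743 × 10^5 / (0.00204 × 7.511 × 10^6) = 17.9 m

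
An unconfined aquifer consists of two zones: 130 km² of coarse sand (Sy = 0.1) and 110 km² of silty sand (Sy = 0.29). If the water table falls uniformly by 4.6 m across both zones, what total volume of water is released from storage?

ΔV ≈ 2.07 × 10^8 m³

A₁ = 130 km² = 1.3 × 10^8 m²; A₂ = 110 km² = 1.1 × 10^8 m²
ΔV₁ = 0.1 × 1.3 × 10^8 × 4.6 = 5.98 × 10^7 m³
ΔV₂ = 0.29 × 1.1 × 10^8 × 4.6 = 1.467 × 10^8 m³
ΔV = ΔV₁ + ΔV₂ = 2.065 × 10^8 m³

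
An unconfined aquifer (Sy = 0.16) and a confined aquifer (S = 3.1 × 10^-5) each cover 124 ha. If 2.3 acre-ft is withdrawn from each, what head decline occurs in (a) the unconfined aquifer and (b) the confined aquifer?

Δh_u ≈ 0.0143 m; Δh_c ≈ 73.8 m

A = 124 ha = 1.24 × 10^6 m²
ΔV = 2.3 acre-ft = 2837 m³
Unconfined: Δh_u = ΔV/(Sy·A) = 2837/(0.16 × 1.24 × 10^6) = 0.0143 m
Confined: Δh_c = ΔV/(S·A) = 2837/(3.1 × 10^-5 × 1.24 × 10^6) = 73.8 m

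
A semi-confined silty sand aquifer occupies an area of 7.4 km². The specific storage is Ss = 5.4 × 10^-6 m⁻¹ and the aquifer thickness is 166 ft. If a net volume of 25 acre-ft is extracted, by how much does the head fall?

b = 166 ft = 50.6 m
S = Ss × b = 5.4 × 10^-6 m⁻¹ × 50.6 m = 2.732 × 10^-4
A = 7.4 km² = 7.4 × 10^6 m²
ΔV = 25 acre-ft = 30840 m³
Δh = ΔV / (S × A) = 30840 m³ / (2.732 × 10^-4 × 7.4 × 10^6 m²) = 15.25 m

Δh ≈ 15.3 m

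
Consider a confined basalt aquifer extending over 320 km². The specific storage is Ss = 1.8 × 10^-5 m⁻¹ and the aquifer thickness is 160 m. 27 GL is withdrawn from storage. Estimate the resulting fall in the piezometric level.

S = Ss × b = 1.8 × 10^-5 m⁻¹ × 160 m = 2.88 × 10^-3
A = 320 km² = 3.2 × 10^8 m²
ΔV = 27 GL = 2.7 × 10^7 m³
Δh = ΔV / (S × A) = 2.7 × 10^7 m³ / (0.00288 × 3.2 × 10^8 m²) = 29.3 m

Δh ≈ 29.3 m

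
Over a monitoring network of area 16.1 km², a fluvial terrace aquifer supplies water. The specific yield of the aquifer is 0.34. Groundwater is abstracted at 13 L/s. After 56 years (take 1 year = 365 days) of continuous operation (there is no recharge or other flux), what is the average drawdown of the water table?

A = 16.1 km² = 1.61 × 10^7 m²
Q = 13 L/s = 1123 m³/d
t = 56 years = 20440 d
ΔV = Q × t = 1123 m³/d × 20440 d = 2.296 × 10^7 m³
Δh = ΔV / (Sy × A) = 2.296 × 10^7 / (0.34 × 1.61 × 10^7) = 4.194 m

Δh ≈ 4.19 m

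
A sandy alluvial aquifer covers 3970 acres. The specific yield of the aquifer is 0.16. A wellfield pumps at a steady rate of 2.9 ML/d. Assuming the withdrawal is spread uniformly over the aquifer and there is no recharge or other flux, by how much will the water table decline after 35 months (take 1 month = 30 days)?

Δh ≈ 1.18 m

A = 3970 acres = 1.607 × 10^7 m²
Q = 2.9 ML/d = 2900 m³/d
t = 35 months = 1050 d
ΔV = Q × t = 2900 m³/d × 1050 d = 3.045 × 10^6 m³
Δh = ΔV / (Sy × A) = 3.045 × 10^6 / (0.16 × 1.607 × 10^7) = 1.185 m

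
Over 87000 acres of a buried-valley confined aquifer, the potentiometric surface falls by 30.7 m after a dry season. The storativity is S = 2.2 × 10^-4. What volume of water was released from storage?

ΔV ≈ 2.38 × 10^6 m³

A = 87000 acres = 3.521 × 10^8 m²
ΔV = S × A × Δh = 2.2 × 10^-4 × 3.521 × 10^8 m² × 30.7 m = 2.378 × 10^6 m³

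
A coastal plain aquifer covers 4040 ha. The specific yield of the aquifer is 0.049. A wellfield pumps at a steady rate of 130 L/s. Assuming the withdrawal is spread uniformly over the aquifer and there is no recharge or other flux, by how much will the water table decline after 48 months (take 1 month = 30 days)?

Δh ≈ 8.17 m

A = 4040 ha = 4.04 × 10^7 m²
Q = 130 L/s = 11230 m³/d
t = 48 months = 1440 d
ΔV = Q × t = 11230 m³/d × 1440 d = 1.617 × 10^7 m³
Δh = ΔV / (Sy × A) = 1.617 × 10^7 / (0.049 × 4.04 × 10^7) = 8.17 m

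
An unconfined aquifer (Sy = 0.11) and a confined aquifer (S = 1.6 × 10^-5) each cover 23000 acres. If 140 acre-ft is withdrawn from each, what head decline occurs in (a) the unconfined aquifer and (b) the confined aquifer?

Δh_u ≈ 0.0169 m; Δh_c ≈ 116 m

A = 23000 acres = 9.308 × 10^7 m²
ΔV = 140 acre-ft = 1.727 × 10^5 m³
Unconfined: Δh_u = ΔV/(Sy·A) = 1.727 × 10^5/(0.11 × 9.308 × 10^7) = 0.01687 m
Confined: Δh_c = ΔV/(S·A) = 1.727 × 10^5/(1.6 × 10^-5 × 9.308 × 10^7) = 116 m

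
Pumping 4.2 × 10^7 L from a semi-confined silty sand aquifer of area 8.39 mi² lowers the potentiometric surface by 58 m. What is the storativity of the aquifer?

A = 8.39 mi² = 2.173 × 10^7 m²
ΔV = 4.2 × 10^7 L = 42000 m³
S = ΔV / (A × Δh) = 42000 m³ / (2.173 × 10^7 m² × 58 m) = 3.332 × 10^-5

S ≈ 3.3 × 10^-5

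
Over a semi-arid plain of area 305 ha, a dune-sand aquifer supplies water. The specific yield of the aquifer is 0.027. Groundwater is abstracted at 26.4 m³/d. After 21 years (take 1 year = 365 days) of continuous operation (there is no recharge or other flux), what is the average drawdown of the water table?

Δh ≈ 2.46 m

A = 305 ha = 3.05 × 10^6 m²
t = 21 years = 7665 d
ΔV = Q × t = 26.4 m³/d × 7665 d = 2.024 × 10^5 m³
Δh = ΔV / (Sy × A) = 2.024 × 10^5 / (0.027 × 3.05 × 10^6) = 2.457 m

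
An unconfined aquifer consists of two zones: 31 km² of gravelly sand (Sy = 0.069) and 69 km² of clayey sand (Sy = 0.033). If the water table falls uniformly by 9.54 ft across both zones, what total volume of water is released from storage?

ΔV ≈ 1.28 × 10^7 m³

A₁ = 31 km² = 3.1 × 10^7 m²; A₂ = 69 km² = 6.9 × 10^7 m²
Δh = 9.54 ft = 2.908 m
ΔV₁ = 0.069 × 3.1 × 10^7 × 2.908 = 6.22 × 10^6 m³
ΔV₂ = 0.033 × 6.9 × 10^7 × 2.908 = 6.621 × 10^6 m³
ΔV = ΔV₁ + ΔV₂ = 1.284 × 10^7 m³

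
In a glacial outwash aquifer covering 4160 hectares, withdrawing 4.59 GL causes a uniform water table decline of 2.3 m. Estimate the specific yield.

Sy ≈ 0.048

A = 4160 hectares = 4.16 × 10^7 m²
ΔV = 4.59 GL = 4.59 × 10^6 m³
Sy = ΔV / (A × Δh) = 4.59 × 10^6 m³ / (4.16 × 10^7 m² × 2.3 m) = 0.04797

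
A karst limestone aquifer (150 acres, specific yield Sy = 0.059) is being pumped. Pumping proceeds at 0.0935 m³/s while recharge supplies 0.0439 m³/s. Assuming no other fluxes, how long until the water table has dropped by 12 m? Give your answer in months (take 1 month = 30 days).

A = 150 acres = 6.07 × 10^5 m²
ΔV = Sy × A × Δh = 0.059 × 6.07 × 10^5 × 12 = 4.298 × 10^5 m³
Net withdrawal = 0.0935 − 0.0439 = 0.0496 m³/s = 4285 m³/d
t = ΔV / Q = 4.298 × 10^5 m³ / 4285 m³/d = 100.3 d
t = 100.3 d ≈ 3.343 months

t ≈ 3.34 months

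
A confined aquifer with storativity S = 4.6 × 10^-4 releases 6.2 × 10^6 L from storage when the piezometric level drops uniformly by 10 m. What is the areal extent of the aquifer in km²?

ΔV = 6.2 × 10^6 L = 6200 m³
A = ΔV / (S × Δh) = 6200 / (4.6 × 10^-4 × 10) = 1.348 × 10^6 m²
A = 1.348 × 10^6 m² = 1.348 km²

A ≈ 1.35 km²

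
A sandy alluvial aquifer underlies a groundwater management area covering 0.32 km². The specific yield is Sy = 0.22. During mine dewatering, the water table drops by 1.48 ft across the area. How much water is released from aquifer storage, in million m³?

ΔV ≈ 0.0318 million m³

A = 0.32 km² = 3.2 × 10^5 m²
Δh = 1.48 ft = 0.4511 m
ΔV = Sy × A × Δh = 0.22 × 3.2 × 10^5 m² × 0.4511 m = 31760 m³
ΔV = 31760 m³ = 0.03176 million m³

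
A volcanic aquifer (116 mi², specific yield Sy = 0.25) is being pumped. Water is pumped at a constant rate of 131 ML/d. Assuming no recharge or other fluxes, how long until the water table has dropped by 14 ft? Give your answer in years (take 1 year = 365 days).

t ≈ 6.7 years

A = 116 mi² = 3.004 × 10^8 m²
Δh = 14 ft = 4.267 m
ΔV = Sy × A × Δh = 0.25 × 3.004 × 10^8 × 4.267 = 3.205 × 10^8 m³
Q = 131 ML/d = 1.31 × 10^5 m³/d
t = ΔV / Q = 3.205 × 10^8 m³ / 1.31 × 10^5 m³/d = 2447 d
t = 2447 d ≈ 6.703 years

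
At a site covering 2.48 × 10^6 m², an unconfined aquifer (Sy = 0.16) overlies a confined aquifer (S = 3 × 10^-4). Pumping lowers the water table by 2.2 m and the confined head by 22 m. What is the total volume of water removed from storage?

Unconfined: ΔV_u = Sy × A × Δh_u = 0.16 × 2.48 × 10^6 × 2.2 = 8.73 × 10^5 m³
Confined: ΔV_c = S × A × Δh_c = 3 × 10^-4 × 2.48 × 10^6 × 22 = 16370 m³
Total ΔV = 8.73 × 10^5 + 16370 = 8.893 × 10^5 m³

ΔV ≈ 8.89 × 10^5 m³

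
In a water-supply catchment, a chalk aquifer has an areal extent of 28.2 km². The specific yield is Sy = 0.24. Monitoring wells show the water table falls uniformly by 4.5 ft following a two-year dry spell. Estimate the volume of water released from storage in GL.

ΔV ≈ 9.28 GL

A = 28.2 km² = 2.82 × 10^7 m²
Δh = 4.5 ft = 1.372 m
ΔV = Sy × A × Δh = 0.24 × 2.82 × 10^7 m² × 1.372 m = 9.283 × 10^6 m³
ΔV = 9.283 × 10^6 m³ = 9.283 GL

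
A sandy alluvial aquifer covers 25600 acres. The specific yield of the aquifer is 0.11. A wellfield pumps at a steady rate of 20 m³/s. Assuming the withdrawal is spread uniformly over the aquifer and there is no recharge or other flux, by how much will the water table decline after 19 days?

Δh ≈ 2.88 m

A = 25600 acres = 1.036 × 10^8 m²
Q = 20 m³/s = 1.728 × 10^6 m³/d
ΔV = Q × t = 1.728 × 10^6 m³/d × 19 d = 3.283 × 10^7 m³
Δh = ΔV / (Sy × A) = 3.283 × 10^7 / (0.11 × 1.036 × 10^8) = 2.881 m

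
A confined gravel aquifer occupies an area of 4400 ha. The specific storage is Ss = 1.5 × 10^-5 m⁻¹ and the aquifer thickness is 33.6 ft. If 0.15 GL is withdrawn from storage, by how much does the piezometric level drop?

b = 33.6 ft = 10.24 m
S = Ss × b = 1.5 × 10^-5 m⁻¹ × 10.24 m = 1.536 × 10^-4
A = 4400 ha = 4.4 × 10^7 m²
ΔV = 0.15 GL = 1.5 × 10^5 m³
Δh = ΔV / (S × A) = 1.5 × 10^5 m³ / (1.536 × 10^-4 × 4.4 × 10^7 m²) = 22.19 m

Δh ≈ 22.2 m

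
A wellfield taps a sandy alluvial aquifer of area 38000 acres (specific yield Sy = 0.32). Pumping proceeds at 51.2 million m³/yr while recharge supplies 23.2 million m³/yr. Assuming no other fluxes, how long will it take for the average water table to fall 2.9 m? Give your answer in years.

t ≈ 5.1 years

A = 38000 acres = 1.538 × 10^8 m²
ΔV = Sy × A × Δh = 0.32 × 1.538 × 10^8 × 2.9 = 1.427 × 10^8 m³
Net withdrawal = 51.2 − 23.2 = 28 million m³/yr = 76710 m³/d
t = ΔV / Q = 1.427 × 10^8 m³ / 76710 m³/d = 1860 d
t = 1860 d ≈ 5.097 years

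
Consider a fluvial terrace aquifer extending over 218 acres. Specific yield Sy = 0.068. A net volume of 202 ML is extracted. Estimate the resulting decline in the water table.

Δh ≈ 3.37 m

A = 218 acres = 8.822 × 10^5 m²
ΔV = 202 ML = 2.02 × 10^5 m³
Δh = ΔV / (Sy × A) = 2.02 × 10^5 m³ / (0.068 × 8.822 × 10^5 m²) = 3.367 m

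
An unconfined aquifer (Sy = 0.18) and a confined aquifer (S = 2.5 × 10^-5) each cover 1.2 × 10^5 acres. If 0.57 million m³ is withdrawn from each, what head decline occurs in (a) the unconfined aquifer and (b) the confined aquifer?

A = 1.2 × 10^5 acres = 4.856 × 10^8 m²
ΔV = 0.57 million m³ = 5.7 × 10^5 m³
Unconfined: Δh_u = ΔV/(Sy·A) = 5.7 × 10^5/(0.18 × 4.856 × 10^8) = 0.006521 m
Confined: Δh_c = ΔV/(S·A) = 5.7 × 10^5/(2.5 × 10^-5 × 4.856 × 10^8) = 46.95 m

Δh_u ≈ 0.00652 m; Δh_c ≈ 47 m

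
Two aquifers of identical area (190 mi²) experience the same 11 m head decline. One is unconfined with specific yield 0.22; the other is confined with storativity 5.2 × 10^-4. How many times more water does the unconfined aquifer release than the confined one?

ΔV_u / ΔV_c ≈ 423

A = 190 mi² = 4.921 × 10^8 m²
Unconfined: ΔV_u = Sy × A × Δh = 0.22 × 4.921 × 10^8 × 11 = 1.191 × 10^9 m³
Confined: ΔV_c = S × A × Δh = 5.2 × 10^-4 × 4.921 × 10^8 × 11 = 2.815 × 10^6 m³
Ratio = ΔV_u / ΔV_c = Sy / S = 0.22 / 5.2 × 10^-4 = 423.1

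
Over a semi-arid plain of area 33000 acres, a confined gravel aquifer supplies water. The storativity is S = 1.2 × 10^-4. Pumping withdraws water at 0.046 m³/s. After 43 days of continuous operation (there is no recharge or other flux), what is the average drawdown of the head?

A = 33000 acres = 1.335 × 10^8 m²
Q = 0.046 m³/s = 3974 m³/d
ΔV = Q × t = 3974 m³/d × 43 d = 1.709 × 10^5 m³
Δh = ΔV / (S × A) = 1.709 × 10^5 / (1.2 × 10^-4 × 1.335 × 10^8) = 10.66 m

Δh ≈ 10.7 m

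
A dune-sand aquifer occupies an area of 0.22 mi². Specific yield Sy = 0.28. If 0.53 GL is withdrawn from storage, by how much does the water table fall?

A = 0.22 mi² = 5.698 × 10^5 m²
ΔV = 0.53 GL = 5.3 × 10^5 m³
Δh = ΔV / (Sy × A) = 5.3 × 10^5 m³ / (0.28 × 5.698 × 10^5 m²) = 3.322 m

Δh ≈ 3.32 m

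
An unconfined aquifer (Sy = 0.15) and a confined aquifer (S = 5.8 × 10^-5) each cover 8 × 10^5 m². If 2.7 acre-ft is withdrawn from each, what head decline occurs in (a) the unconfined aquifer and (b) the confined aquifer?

ΔV = 2.7 acre-ft = 3330 m³
Unconfined: Δh_u = ΔV/(Sy·A) = 3330/(0.15 × 8 × 10^5) = 0.02775 m
Confined: Δh_c = ΔV/(S·A) = 3330/(5.8 × 10^-5 × 8 × 10^5) = 71.78 m

Δh_u ≈ 0.0278 m; Δh_c ≈ 71.8 m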